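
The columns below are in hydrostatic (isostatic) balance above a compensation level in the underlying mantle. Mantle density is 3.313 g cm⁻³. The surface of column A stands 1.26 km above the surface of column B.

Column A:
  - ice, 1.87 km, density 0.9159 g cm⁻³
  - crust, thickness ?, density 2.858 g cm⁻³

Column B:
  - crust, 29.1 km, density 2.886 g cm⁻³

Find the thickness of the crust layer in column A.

Take the compensation level at the base of the deeper column (depth z_c below the surface of column A) and equate Σ ρ_i t_i down to z_c; mantle fills any gap and the z_c terms cancel.
Column A: 1.87×0.9159 + x×2.858 + (z_c − 1.87 − x)×3.313
Column B: 1.26×0 + 29.1×2.886 + (z_c − 1.26 − 29.1)×3.313
The z_c×3.313 term appears on both sides and cancels. Collect the known terms of each column as K = Σ(ρt)_known − 3.313 × (depth of known layers): K_A = 1.712733 − 3.313×1.87 = −4.482577; K_B = 83.9826 − 3.313×(1.26 + 29.1) = −16.60008.
Balance: K_A − x×(3.313 − 2.858) = K_B, so x = (K_A − K_B)/(3.313 − 2.858) = 12.1175/0.455 = 26.6 km.

26.6 km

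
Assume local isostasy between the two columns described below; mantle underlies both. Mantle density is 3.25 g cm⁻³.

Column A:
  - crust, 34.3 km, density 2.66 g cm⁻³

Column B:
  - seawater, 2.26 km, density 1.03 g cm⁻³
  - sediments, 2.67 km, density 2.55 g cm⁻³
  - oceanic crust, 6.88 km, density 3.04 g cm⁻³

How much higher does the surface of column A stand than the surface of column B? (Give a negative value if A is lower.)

3.66 km

For any compensation level in the mantle, the mantle terms cancel and isostasy reduces to e = (Σt_A − Σt_B) − (Σ(ρt)_A − Σ(ρt)_B) / ρ_m.
Σt_A = 34.3 km; Σt_B = 11.81 km; Σ(ρt)_A = 91.238; Σ(ρt)_B = 30.0515 (in km·g cm⁻³).
e = (34.3 − 11.81) − (91.238 − 30.0515) / 3.25 = 3.66 km.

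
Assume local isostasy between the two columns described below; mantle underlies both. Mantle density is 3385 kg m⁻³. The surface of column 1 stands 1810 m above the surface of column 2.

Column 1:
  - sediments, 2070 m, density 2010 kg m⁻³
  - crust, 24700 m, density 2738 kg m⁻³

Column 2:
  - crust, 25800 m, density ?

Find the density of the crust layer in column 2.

Take the compensation level at the base of the deeper column (depth z_c below the surface of column 1) and equate Σ ρ_i t_i down to z_c; mantle fills any gap and the z_c terms cancel.
Column 1: 2070×2010 + 24700×2738 + (z_c − 26770)×3385
Column 2: 1810×0 + 25800×ρ + (z_c − 1810 − 25800)×3385
The z_c×3385 term appears on both sides and cancels. Collect the known terms of each column as K = Σ(ρt)_known − 3385 × (depth of known layers): K_1 = 71789300 − 3385×26770 = −18827150; K_2 = 0 − 3385×(1810 + 25800) = −93459850.
Balance: K_1 = K_2 + 25800×ρ, so ρ = (K_1 − K_2)/25800 = 74632700/25800 = 2890 kg m⁻³.

2890 kg m⁻³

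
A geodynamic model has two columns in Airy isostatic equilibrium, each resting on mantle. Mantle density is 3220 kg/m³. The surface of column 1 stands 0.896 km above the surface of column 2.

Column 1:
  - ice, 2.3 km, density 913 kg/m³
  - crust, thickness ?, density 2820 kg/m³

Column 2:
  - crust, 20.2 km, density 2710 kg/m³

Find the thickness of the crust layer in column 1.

19.7 km

Take the compensation level at the base of the deeper column (depth z_c below the surface of column 1) and equate Σ ρ_i t_i down to z_c; mantle fills any gap and the z_c terms cancel.
Column 1: 2.3×913 + x×2820 + (z_c − 2.3 − x)×3220
Column 2: 0.896×0 + 20.2×2710 + (z_c − 0.896 − 20.2)×3220
The z_c×3220 term appears on both sides and cancels. Collect the known terms of each column as K = Σ(ρt)_known − 3220 × (depth of known layers): K_1 = 2099.9 − 3220×2.3 = −5306.1; K_2 = 54742 − 3220×(0.896 + 20.2) = −13187.12.
Balance: K_1 − x×(3220 − 2820) = K_2, so x = (K_1 − K_2)/(3220 − 2820) = 7881.02/400 = 19.7 km.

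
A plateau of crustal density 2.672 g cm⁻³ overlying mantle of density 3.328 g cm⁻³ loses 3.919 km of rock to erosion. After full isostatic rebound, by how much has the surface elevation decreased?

Rebound u = e ρ_c/ρ_m = 3.919 km × 2.672/3.328 = 3.147 km.
Net surface drop = e − u = 3.919 km − 3.147 km = e (ρ_m − ρ_c)/ρ_m = 0.772 km.

0.772 km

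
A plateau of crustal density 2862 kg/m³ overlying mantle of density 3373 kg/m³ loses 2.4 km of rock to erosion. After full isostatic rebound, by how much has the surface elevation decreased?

0.364 km

Rebound u = e ρ_c/ρ_m = 2.4 km × 2862/3373 = 2.036 km.
Net surface drop = e − u = 2.4 km − 2.036 km = e (ρ_m − ρ_c)/ρ_m = 0.364 km.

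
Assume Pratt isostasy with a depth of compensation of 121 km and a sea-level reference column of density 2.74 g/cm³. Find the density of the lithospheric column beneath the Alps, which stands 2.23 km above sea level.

2.69 g/cm³

Pratt balance: ρ_ref D = ρ (D + h).
ρ = ρ_ref D/(D + h) = 2.74 × 121 km/(121 km + 2.23 km) = 2.69 g/cm³.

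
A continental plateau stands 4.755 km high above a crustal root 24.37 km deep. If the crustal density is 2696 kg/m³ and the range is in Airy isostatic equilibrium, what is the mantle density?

Airy balance: ρ_c h = (ρ_m − ρ_c) r → ρ_m = ρ_c (1 + h/r).
ρ_m = 2696 × (1 + 4.755 km/24.37 km) = 3220 kg/m³.

3220 kg/m³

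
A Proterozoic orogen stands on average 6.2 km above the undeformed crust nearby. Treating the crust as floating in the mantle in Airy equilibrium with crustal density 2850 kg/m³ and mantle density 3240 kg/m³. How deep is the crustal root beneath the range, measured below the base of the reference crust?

45.3 km

Balancing pressure at the compensation depth: the weight of the topography is balanced by the buoyancy of the root, ρ_c h = (ρ_m − ρ_c) r.
r = h · ρ_c / (ρ_m − ρ_c) = 6.2 km × 2850 / (3240 − 2850) = 45.3 km.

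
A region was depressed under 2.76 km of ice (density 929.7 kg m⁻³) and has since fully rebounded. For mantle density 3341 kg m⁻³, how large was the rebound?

Removing the load lets mantle flow back in; uplift u satisfies ρ_ice t = ρ_m u.
u = t ρ_ice/ρ_m = 2.76 km × 929.7/3341 = 0.768 km.

0.768 km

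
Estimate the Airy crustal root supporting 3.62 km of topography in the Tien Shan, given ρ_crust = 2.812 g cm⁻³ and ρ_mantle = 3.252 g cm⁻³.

23.1 km

Isostatic balance requires: the weight of the topography is balanced by the buoyancy of the root, ρ_c h = (ρ_m − ρ_c) r.
r = h · ρ_c / (ρ_m − ρ_c) = 3.62 km × 2.812 / (3.252 − 2.812) = 23.1 km.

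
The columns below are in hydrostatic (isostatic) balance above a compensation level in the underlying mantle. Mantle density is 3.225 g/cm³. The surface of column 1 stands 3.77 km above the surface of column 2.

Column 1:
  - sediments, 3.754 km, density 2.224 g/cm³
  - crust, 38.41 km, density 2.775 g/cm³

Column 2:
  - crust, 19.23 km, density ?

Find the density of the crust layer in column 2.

Take the compensation level at the base of the deeper column (depth z_c below the surface of column 1) and equate Σ ρ_i t_i down to z_c; mantle fills any gap and the z_c terms cancel.
Column 1: 3.754×2.224 + 38.41×2.775 + (z_c − 42.164)×3.225
Column 2: 3.77×0 + 19.23×ρ + (z_c − 3.77 − 19.23)×3.225
The z_c×3.225 term appears on both sides and cancels. Collect the known terms of each column as K = Σ(ρt)_known − 3.225 × (depth of known layers): K_1 = 114.936646 − 3.225×42.164 = −21.042254; K_2 = 0 − 3.225×(3.77 + 19.23) = −74.175.
Balance: K_1 = K_2 + 19.23×ρ, so ρ = (K_1 − K_2)/19.23 = 53.1327/19.23 = 2.76 g/cm³.

2.76 g/cm³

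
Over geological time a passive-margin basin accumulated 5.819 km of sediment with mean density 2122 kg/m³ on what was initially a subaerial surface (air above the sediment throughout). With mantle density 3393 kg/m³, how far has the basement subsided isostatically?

3.64 km

Subaerial load: s = t ρ_sed / ρ_m = 5.819 km × 2122/3393 = 3.64 km.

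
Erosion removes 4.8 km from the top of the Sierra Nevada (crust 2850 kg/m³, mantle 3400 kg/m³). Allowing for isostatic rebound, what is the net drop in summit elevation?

0.776 km

Rebound u = e ρ_c/ρ_m = 4.8 km × 2850/3400 = 4.024 km.
Net surface drop = e − u = 4.8 km − 4.024 km = e (ρ_m − ρ_c)/ρ_m = 0.776 km.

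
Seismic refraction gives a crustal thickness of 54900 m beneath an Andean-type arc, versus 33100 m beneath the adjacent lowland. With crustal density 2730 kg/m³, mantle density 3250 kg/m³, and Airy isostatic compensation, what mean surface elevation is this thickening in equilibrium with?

3490 m

Excess crust Δ = 54900 m − 33100 m = 21800 m, split between elevation h and root r with h + r = Δ.
Airy balance ρ_c h = (ρ_m − ρ_c) r gives r = h ρ_c/(ρ_m − ρ_c), so h (1 + ρ_c/(ρ_m − ρ_c)) = Δ, i.e. h = Δ (ρ_m − ρ_c)/ρ_m.
h = 21800 m × 520/3250 = 3490 m.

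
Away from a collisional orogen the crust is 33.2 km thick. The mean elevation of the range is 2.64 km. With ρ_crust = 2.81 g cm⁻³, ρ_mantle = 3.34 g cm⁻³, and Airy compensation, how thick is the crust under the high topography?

Root depth r = h ρ_c / (ρ_m − ρ_c) = 2.64 km × 2.81 / 0.53 = 14 km.
Total thickness = T + h + r = 33.2 km + 2.64 km + 14 km = 49.8 km.

49.8 km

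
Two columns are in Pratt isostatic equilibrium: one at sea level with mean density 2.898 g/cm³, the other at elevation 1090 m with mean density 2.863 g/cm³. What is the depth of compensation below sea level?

89200 m

ρ_ref D = ρ (D + h) → D (ρ_ref − ρ) = ρ h.
D = ρ h/(ρ_ref − ρ) = 2.863 × 1090 m/(2.898 − 2.863) = 89200 m.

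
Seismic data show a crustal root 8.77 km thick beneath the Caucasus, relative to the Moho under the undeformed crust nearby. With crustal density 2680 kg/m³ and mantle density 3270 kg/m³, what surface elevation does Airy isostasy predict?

For local isostatic compensation: ρ_c h = (ρ_m − ρ_c) r.
h = r (ρ_m − ρ_c) / ρ_c = 8.77 km × (3270 − 2680) / 2680 = 1.93 km.

1.93 km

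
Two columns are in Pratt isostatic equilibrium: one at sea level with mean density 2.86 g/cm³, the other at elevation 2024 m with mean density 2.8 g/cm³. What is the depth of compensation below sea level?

ρ_ref D = ρ (D + h) → D (ρ_ref − ρ) = ρ h.
D = ρ h/(ρ_ref − ρ) = 2.8 × 2024 m/(2.86 − 2.8) = 94500 m.

94500 m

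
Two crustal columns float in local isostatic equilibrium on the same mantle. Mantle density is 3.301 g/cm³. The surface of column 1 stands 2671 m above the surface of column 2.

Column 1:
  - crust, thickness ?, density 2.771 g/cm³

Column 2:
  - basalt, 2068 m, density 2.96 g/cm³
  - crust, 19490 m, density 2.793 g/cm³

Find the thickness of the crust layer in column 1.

Take the compensation level at the base of the deeper column (depth z_c below the surface of column 1) and equate Σ ρ_i t_i down to z_c; mantle fills any gap and the z_c terms cancel.
Column 1: x×2.771 + (z_c − 0 − x)×3.301
Column 2: 2671×0 + 2068×2.96 + 19490×2.793 + (z_c − 2671 − 21558)×3.301
The z_c×3.301 term appears on both sides and cancels. Collect the known terms of each column as K = Σ(ρt)_known − 3.301 × (depth of known layers): K_1 = 0 − 3.301×0 = 0; K_2 = 60556.85 − 3.301×(2671 + 21558) = −19423.079.
Balance: K_1 − x×(3.301 − 2.771) = K_2, so x = (K_1 − K_2)/(3.301 − 2.771) = 19423.1/0.53 = 36600 m.

36600 m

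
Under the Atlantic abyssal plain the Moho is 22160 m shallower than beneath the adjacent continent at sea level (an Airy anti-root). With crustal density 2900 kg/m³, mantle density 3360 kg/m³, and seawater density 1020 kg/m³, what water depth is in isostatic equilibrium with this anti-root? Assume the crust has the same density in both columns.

Replacing a thickness d of crust by seawater at the top must be balanced by replacing crust with mantle at the base: d (ρ_c − ρ_w) = a (ρ_m − ρ_c).
d = a (ρ_m − ρ_c)/(ρ_c − ρ_w) = 22160 m × 460/1880 = 5420 m.

5420 m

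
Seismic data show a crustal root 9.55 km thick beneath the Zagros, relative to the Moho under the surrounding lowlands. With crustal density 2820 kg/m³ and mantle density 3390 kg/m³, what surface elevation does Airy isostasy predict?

Isostatic balance requires: ρ_c h = (ρ_m − ρ_c) r.
h = r (ρ_m − ρ_c) / ρ_c = 9.55 km × (3390 − 2820) / 2820 = 1.93 km.

1.93 km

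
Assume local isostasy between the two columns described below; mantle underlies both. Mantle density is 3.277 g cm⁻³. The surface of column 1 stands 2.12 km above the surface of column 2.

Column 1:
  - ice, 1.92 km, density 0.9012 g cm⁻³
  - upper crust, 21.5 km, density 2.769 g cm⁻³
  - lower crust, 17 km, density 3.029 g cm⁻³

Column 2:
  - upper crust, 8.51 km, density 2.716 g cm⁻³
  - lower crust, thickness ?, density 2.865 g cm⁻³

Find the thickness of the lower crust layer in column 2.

Take the compensation level at the base of the deeper column (depth z_c below the surface of column 1) and equate Σ ρ_i t_i down to z_c; mantle fills any gap and the z_c terms cancel.
Column 1: 1.92×0.9012 + 21.5×2.769 + 17×3.029 + (z_c − 40.42)×3.277
Column 2: 2.12×0 + 8.51×2.716 + x×2.865 + (z_c − 2.12 − 8.51 − x)×3.277
The z_c×3.277 term appears on both sides and cancels. Collect the known terms of each column as K = Σ(ρt)_known − 3.277 × (depth of known layers): K_1 = 112.756804 − 3.277×40.42 = −19.699536; K_2 = 23.11316 − 3.277×(2.12 + 8.51) = −11.72135.
Balance: K_1 = K_2 − x×(3.277 − 2.865), so x = (K_2 − K_1)/(3.277 − 2.865) = 7.97819/0.412 = 19.4 km.

19.4 km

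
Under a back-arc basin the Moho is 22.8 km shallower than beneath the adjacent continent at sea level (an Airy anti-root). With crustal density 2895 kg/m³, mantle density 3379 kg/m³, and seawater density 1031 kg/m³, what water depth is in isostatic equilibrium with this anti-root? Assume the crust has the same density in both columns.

5.92 km

Replacing a thickness d of crust by seawater at the top must be balanced by replacing crust with mantle at the base: d (ρ_c − ρ_w) = a (ρ_m − ρ_c).
d = a (ρ_m − ρ_c)/(ρ_c − ρ_w) = 22.8 km × 484/1864 = 5.92 km.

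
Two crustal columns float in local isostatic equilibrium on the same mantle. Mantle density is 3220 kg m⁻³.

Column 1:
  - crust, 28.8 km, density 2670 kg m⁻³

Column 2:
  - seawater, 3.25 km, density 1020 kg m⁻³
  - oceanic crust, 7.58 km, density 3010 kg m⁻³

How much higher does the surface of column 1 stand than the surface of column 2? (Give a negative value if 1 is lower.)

2.2 km

For any compensation level in the mantle, the mantle terms cancel and isostasy reduces to e = (Σt_1 − Σt_2) − (Σ(ρt)_1 − Σ(ρt)_2) / ρ_m.
Σt_1 = 28.8 km; Σt_2 = 10.83 km; Σ(ρt)_1 = 76896; Σ(ρt)_2 = 26130.8 (in km·kg m⁻³).
e = (28.8 − 10.83) − (76896 − 26130.8) / 3220 = 2.2 km.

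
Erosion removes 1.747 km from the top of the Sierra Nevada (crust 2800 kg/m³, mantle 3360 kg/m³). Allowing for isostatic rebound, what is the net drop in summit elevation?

0.291 km

Rebound u = e ρ_c/ρ_m = 1.747 km × 2800/3360 = 1.456 km.
Net surface drop = e − u = 1.747 km − 1.456 km = e (ρ_m − ρ_c)/ρ_m = 0.291 km.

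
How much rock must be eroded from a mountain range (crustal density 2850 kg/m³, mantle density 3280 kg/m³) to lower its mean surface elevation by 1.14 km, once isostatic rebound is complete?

8.7 km

Net drop Δ = e − u = e − e ρ_c/ρ_m = e (ρ_m − ρ_c)/ρ_m.
e = Δ ρ_m/(ρ_m − ρ_c) = 1.14 km × 3280/430 = 8.7 km.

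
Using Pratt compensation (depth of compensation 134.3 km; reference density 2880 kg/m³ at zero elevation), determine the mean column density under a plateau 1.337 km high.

2850 kg/m³

Pratt balance: ρ_ref D = ρ (D + h).
ρ = ρ_ref D/(D + h) = 2880 × 134.3 km/(134.3 km + 1.337 km) = 2850 kg/m³.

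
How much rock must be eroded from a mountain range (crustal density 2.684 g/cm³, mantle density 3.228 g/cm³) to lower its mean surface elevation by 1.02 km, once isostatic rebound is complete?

6.05 km

Net drop Δ = e − u = e − e ρ_c/ρ_m = e (ρ_m − ρ_c)/ρ_m.
e = Δ ρ_m/(ρ_m − ρ_c) = 1.02 km × 3.228/0.544 = 6.05 km.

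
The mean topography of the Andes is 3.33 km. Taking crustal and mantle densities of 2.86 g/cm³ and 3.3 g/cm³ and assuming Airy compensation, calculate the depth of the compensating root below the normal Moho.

21.6 km

In Airy isostatic equilibrium: the weight of the topography is balanced by the buoyancy of the root, ρ_c h = (ρ_m − ρ_c) r.
r = h · ρ_c / (ρ_m − ρ_c) = 3.33 km × 2.86 / (3.3 − 2.86) = 21.6 km.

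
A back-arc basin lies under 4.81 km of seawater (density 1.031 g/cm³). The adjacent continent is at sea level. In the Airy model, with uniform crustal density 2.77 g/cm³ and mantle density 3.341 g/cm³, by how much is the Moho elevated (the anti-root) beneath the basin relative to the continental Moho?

For local isostatic compensation: replacing crust with seawater at the top is compensated by replacing crust with mantle at the base: d (ρ_c − ρ_w) = a (ρ_m − ρ_c).
a = d (ρ_c − ρ_w)/(ρ_m − ρ_c) = 4.81 km × 1.739/0.571 = 14.6 km.

14.6 km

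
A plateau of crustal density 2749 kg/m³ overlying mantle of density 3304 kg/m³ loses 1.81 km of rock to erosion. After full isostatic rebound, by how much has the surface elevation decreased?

0.304 km

Rebound u = e ρ_c/ρ_m = 1.81 km × 2749/3304 = 1.506 km.
Net surface drop = e − u = 1.81 km − 1.506 km = e (ρ_m − ρ_c)/ρ_m = 0.304 km.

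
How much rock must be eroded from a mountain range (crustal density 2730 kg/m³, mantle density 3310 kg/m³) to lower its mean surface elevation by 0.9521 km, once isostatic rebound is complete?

5.43 km

Net drop Δ = e − u = e − e ρ_c/ρ_m = e (ρ_m − ρ_c)/ρ_m.
e = Δ ρ_m/(ρ_m − ρ_c) = 0.9521 km × 3310/580 = 5.43 km.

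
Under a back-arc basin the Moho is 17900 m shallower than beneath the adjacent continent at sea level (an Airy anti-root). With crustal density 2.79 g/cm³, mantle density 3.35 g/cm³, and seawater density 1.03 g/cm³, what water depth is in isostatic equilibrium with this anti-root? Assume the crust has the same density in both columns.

5700 m

Replacing a thickness d of crust by seawater at the top must be balanced by replacing crust with mantle at the base: d (ρ_c − ρ_w) = a (ρ_m − ρ_c).
d = a (ρ_m − ρ_c)/(ρ_c − ρ_w) = 17900 m × 0.56/1.76 = 5700 m.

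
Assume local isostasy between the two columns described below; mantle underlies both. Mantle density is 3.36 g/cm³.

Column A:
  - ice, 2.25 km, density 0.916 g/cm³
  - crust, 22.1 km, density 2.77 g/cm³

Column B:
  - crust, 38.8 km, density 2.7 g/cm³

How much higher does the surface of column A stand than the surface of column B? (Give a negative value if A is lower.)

−2.1 km

For any compensation level in the mantle, the mantle terms cancel and isostasy reduces to e = (Σt_A − Σt_B) − (Σ(ρt)_A − Σ(ρt)_B) / ρ_m.
Σt_A = 24.35 km; Σt_B = 38.8 km; Σ(ρt)_A = 63.278; Σ(ρt)_B = 104.76 (in km·g/cm³).
e = (24.35 − 38.8) − (63.278 − 104.76) / 3.36 = −2.1 km.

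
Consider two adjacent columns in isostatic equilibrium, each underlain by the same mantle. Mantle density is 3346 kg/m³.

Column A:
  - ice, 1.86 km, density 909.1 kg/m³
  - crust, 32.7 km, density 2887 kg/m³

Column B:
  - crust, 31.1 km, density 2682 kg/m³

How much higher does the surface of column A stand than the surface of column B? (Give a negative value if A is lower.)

For any compensation level in the mantle, the mantle terms cancel and isostasy reduces to e = (Σt_A − Σt_B) − (Σ(ρt)_A − Σ(ρt)_B) / ρ_m.
Σt_A = 34.56 km; Σt_B = 31.1 km; Σ(ρt)_A = 96095.826; Σ(ρt)_B = 83410.2 (in km·kg/m³).
e = (34.56 − 31.1) − (96095.826 − 83410.2) / 3346 = −0.331 km.

−0.331 km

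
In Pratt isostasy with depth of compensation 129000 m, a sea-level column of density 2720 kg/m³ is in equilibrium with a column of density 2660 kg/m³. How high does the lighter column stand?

2910 m

ρ_ref D = ρ (D + h) → h = D (ρ_ref − ρ)/ρ.
h = 129000 m × (2720 − 2660)/2660 = 2910 m.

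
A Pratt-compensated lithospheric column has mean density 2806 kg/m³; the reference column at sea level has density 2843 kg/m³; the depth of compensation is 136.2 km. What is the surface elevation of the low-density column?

ρ_ref D = ρ (D + h) → h = D (ρ_ref − ρ)/ρ.
h = 136.2 km × (2843 − 2806)/2806 = 1.8 km.

1.8 km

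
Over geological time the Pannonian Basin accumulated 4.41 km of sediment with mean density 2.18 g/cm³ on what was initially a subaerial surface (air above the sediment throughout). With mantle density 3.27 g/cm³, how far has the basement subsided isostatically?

Subaerial load: s = t ρ_sed / ρ_m = 4.41 km × 2.18/3.27 = 2.94 km.

2.94 km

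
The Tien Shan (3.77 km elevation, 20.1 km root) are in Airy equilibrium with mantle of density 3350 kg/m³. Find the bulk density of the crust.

ρ_c h = (ρ_m − ρ_c) r → ρ_c (h + r) = ρ_m r → ρ_c = ρ_m r / (h + r).
ρ_c = 3350 × 20.1 km / (3.77 km + 20.1 km) = 2820 kg/m³.

2820 kg/m³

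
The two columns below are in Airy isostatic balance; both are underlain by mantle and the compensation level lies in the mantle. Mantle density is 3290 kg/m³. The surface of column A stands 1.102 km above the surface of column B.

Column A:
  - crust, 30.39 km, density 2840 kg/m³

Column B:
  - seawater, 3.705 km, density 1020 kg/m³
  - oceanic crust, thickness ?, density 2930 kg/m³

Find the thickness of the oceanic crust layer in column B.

4.55 km

Take the compensation level at the base of the deeper column (depth z_c below the surface of column A) and equate Σ ρ_i t_i down to z_c; mantle fills any gap and the z_c terms cancel.
Column A: 30.39×2840 + (z_c − 30.39)×3290
Column B: 1.102×0 + 3.705×1020 + x×2930 + (z_c − 1.102 − 3.705 − x)×3290
The z_c×3290 term appears on both sides and cancels. Collect the known terms of each column as K = Σ(ρt)_known − 3290 × (depth of known layers): K_A = 86307.6 − 3290×30.39 = −13675.5; K_B = 3779.1 − 3290×(1.102 + 3.705) = −12035.93.
Balance: K_A = K_B − x×(3290 − 2930), so x = (K_B − K_A)/(3290 − 2930) = 1639.57/360 = 4.55 km.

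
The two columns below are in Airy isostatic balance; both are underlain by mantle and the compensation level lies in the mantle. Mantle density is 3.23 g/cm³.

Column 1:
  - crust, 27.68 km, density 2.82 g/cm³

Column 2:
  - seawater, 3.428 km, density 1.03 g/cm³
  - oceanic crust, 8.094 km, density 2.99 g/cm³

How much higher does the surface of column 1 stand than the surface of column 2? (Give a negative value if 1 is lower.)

0.577 km

For any compensation level in the mantle, the mantle terms cancel and isostasy reduces to e = (Σt_1 − Σt_2) − (Σ(ρt)_1 − Σ(ρt)_2) / ρ_m.
Σt_1 = 27.68 km; Σt_2 = 11.522 km; Σ(ρt)_1 = 78.0576; Σ(ρt)_2 = 27.7319 (in km·g/cm³).
e = (27.68 − 11.522) − (78.0576 − 27.7319) / 3.23 = 0.577 km.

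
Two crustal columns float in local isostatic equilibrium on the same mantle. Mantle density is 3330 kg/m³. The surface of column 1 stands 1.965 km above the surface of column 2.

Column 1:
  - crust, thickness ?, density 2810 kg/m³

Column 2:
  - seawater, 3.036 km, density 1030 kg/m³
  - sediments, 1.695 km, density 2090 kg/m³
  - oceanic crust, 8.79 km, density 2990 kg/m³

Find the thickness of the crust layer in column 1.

Take the compensation level at the base of the deeper column (depth z_c below the surface of column 1) and equate Σ ρ_i t_i down to z_c; mantle fills any gap and the z_c terms cancel.
Column 1: x×2810 + (z_c − 0 − x)×3330
Column 2: 1.965×0 + 3.036×1030 + 1.695×2090 + 8.79×2990 + (z_c − 1.965 − 13.521)×3330
The z_c×3330 term appears on both sides and cancels. Collect the known terms of each column as K = Σ(ρt)_known − 3330 × (depth of known layers): K_1 = 0 − 3330×0 = 0; K_2 = 32951.73 − 3330×(1.965 + 13.521) = −18616.65.
Balance: K_1 − x×(3330 − 2810) = K_2, so x = (K_1 − K_2)/(3330 − 2810) = 18616.7/520 = 35.8 km.

35.8 km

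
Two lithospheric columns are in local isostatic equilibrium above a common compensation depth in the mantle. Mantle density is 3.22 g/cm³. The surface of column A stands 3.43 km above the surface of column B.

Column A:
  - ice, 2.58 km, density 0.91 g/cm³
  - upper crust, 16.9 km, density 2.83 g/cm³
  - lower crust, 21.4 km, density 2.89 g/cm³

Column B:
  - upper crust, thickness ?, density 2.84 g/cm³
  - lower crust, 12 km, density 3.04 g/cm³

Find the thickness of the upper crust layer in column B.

Take the compensation level at the base of the deeper column (depth z_c below the surface of column A) and equate Σ ρ_i t_i down to z_c; mantle fills any gap and the z_c terms cancel.
Column A: 2.58×0.91 + 16.9×2.83 + 21.4×2.89 + (z_c − 40.88)×3.22
Column B: 3.43×0 + x×2.84 + 12×3.04 + (z_c − 3.43 − 12 − x)×3.22
The z_c×3.22 term appears on both sides and cancels. Collect the known terms of each column as K = Σ(ρt)_known − 3.22 × (depth of known layers): K_A = 112.0208 − 3.22×40.88 = −19.6128; K_B = 36.48 − 3.22×(3.43 + 12) = −13.2046.
Balance: K_A = K_B − x×(3.22 − 2.84), so x = (K_B − K_A)/(3.22 − 2.84) = 6.4082/0.38 = 16.9 km.

16.9 km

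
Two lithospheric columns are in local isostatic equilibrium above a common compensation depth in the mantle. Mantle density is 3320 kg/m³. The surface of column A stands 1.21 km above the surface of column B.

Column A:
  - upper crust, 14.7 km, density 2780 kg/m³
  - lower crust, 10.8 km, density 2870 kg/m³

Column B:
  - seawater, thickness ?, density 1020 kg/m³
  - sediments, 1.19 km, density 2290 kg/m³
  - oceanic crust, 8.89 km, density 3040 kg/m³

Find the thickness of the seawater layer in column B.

Take the compensation level at the base of the deeper column (depth z_c below the surface of column A) and equate Σ ρ_i t_i down to z_c; mantle fills any gap and the z_c terms cancel.
Column A: 14.7×2780 + 10.8×2870 + (z_c − 25.5)×3320
Column B: 1.21×0 + x×1020 + 1.19×2290 + 8.89×3040 + (z_c − 1.21 − 10.08 − x)×3320
The z_c×3320 term appears on both sides and cancels. Collect the known terms of each column as K = Σ(ρt)_known − 3320 × (depth of known layers): K_A = 71862 − 3320×25.5 = −12798; K_B = 29750.7 − 3320×(1.21 + 10.08) = −7732.1.
Balance: K_A = K_B − x×(3320 − 1020), so x = (K_B − K_A)/(3320 − 1020) = 5065.9/2300 = 2.2 km.

2.2 km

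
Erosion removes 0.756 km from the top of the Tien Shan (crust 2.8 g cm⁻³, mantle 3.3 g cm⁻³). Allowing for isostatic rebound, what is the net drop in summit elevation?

0.115 km

Rebound u = e ρ_c/ρ_m = 0.756 km × 2.8/3.3 = 0.6415 km.
Net surface drop = e − u = 0.756 km − 0.6415 km = e (ρ_m − ρ_c)/ρ_m = 0.115 km.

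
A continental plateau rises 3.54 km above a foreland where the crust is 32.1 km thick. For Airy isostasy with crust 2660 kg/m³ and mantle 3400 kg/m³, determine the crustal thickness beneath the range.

Root depth r = h ρ_c / (ρ_m − ρ_c) = 3.54 km × 2660 / 740 = 12.72 km.
Total thickness = T + h + r = 32.1 km + 3.54 km + 12.72 km = 48.4 km.

48.4 km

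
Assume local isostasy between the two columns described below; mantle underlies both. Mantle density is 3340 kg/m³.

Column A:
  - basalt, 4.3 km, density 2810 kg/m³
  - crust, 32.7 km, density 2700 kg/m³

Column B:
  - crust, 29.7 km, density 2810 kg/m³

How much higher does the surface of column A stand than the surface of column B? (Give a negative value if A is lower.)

2.24 km

For any compensation level in the mantle, the mantle terms cancel and isostasy reduces to e = (Σt_A − Σt_B) − (Σ(ρt)_A − Σ(ρt)_B) / ρ_m.
Σt_A = 37 km; Σt_B = 29.7 km; Σ(ρt)_A = 100373; Σ(ρt)_B = 83457 (in km·kg/m³).
e = (37 − 29.7) − (100373 − 83457) / 3340 = 2.24 km.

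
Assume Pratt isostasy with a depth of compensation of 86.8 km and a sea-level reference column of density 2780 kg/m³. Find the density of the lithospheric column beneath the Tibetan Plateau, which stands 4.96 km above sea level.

Pratt balance: ρ_ref D = ρ (D + h).
ρ = ρ_ref D/(D + h) = 2780 × 86.8 km/(86.8 km + 4.96 km) = 2630 kg/m³.

2630 kg/m³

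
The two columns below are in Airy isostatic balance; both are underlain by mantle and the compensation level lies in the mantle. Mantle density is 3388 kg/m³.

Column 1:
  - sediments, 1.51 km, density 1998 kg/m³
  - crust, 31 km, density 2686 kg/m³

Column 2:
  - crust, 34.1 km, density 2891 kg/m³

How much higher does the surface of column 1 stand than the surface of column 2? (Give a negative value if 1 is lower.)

2.04 km

For any compensation level in the mantle, the mantle terms cancel and isostasy reduces to e = (Σt_1 − Σt_2) − (Σ(ρt)_1 − Σ(ρt)_2) / ρ_m.
Σt_1 = 32.51 km; Σt_2 = 34.1 km; Σ(ρt)_1 = 86282.98; Σ(ρt)_2 = 98583.1 (in km·kg/m³).
e = (32.51 − 34.1) − (86282.98 − 98583.1) / 3388 = 2.04 km.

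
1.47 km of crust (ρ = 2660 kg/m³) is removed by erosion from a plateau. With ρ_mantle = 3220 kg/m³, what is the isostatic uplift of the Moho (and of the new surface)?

1.21 km

Unloading: uplift u = e ρ_c/ρ_m = 1.47 km × 2660/3220 = 1.21 km.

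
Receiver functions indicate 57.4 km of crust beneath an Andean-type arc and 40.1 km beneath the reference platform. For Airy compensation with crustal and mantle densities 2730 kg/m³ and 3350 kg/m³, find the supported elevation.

Excess crust Δ = 57.4 km − 40.1 km = 17.3 km, split between elevation h and root r with h + r = Δ.
Airy balance ρ_c h = (ρ_m − ρ_c) r gives r = h ρ_c/(ρ_m − ρ_c), so h (1 + ρ_c/(ρ_m − ρ_c)) = Δ, i.e. h = Δ (ρ_m − ρ_c)/ρ_m.
h = 17.3 km × 620/3350 = 3.2 km.

3.2 km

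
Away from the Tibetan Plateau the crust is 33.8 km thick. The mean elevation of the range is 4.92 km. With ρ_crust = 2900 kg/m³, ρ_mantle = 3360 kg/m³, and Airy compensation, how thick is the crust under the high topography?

69.7 km

Root depth r = h ρ_c / (ρ_m − ρ_c) = 4.92 km × 2900 / 460 = 31.02 km.
Total thickness = T + h + r = 33.8 km + 4.92 km + 31.02 km = 69.7 km.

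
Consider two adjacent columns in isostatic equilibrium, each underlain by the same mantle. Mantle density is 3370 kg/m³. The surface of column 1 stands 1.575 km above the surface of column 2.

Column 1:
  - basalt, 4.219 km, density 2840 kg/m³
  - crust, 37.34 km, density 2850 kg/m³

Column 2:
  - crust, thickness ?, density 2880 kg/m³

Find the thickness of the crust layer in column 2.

Take the compensation level at the base of the deeper column (depth z_c below the surface of column 1) and equate Σ ρ_i t_i down to z_c; mantle fills any gap and the z_c terms cancel.
Column 1: 4.219×2840 + 37.34×2850 + (z_c − 41.559)×3370
Column 2: 1.575×0 + x×2880 + (z_c − 1.575 − 0 − x)×3370
The z_c×3370 term appears on both sides and cancels. Collect the known terms of each column as K = Σ(ρt)_known − 3370 × (depth of known layers): K_1 = 118400.96 − 3370×41.559 = −21652.87; K_2 = 0 − 3370×(1.575 + 0) = −5307.75.
Balance: K_1 = K_2 − x×(3370 − 2880), so x = (K_2 − K_1)/(3370 − 2880) = 16345.1/490 = 33.4 km.

33.4 km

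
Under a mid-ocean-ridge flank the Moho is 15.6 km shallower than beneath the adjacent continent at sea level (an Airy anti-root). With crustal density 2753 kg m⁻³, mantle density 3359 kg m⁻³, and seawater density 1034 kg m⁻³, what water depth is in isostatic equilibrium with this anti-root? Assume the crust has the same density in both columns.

Replacing a thickness d of crust by seawater at the top must be balanced by replacing crust with mantle at the base: d (ρ_c − ρ_w) = a (ρ_m − ρ_c).
d = a (ρ_m − ρ_c)/(ρ_c − ρ_w) = 15.6 km × 606/1719 = 5.5 km.

5.5 km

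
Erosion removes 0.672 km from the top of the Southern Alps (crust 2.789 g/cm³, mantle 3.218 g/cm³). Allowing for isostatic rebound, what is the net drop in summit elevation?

Rebound u = e ρ_c/ρ_m = 0.672 km × 2.789/3.218 = 0.5824 km.
Net surface drop = e − u = 0.672 km − 0.5824 km = e (ρ_m − ρ_c)/ρ_m = 0.0896 km.

0.0896 km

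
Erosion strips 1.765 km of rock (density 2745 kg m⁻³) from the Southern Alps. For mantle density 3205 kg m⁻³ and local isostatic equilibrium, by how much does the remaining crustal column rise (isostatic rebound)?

Unloading: uplift u = e ρ_c/ρ_m = 1.765 km × 2745/3205 = 1.51 km.

1.51 km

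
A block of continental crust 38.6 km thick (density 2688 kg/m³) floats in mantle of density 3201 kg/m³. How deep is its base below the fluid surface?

32.4 km

Draft d = t ρ_obj/ρ_fluid = 38.6 km × 2688/3201 = 32.4 km.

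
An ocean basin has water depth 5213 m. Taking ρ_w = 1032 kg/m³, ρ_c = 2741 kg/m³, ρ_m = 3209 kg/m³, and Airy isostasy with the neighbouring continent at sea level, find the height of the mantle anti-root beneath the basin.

By Archimedes' principle applied to the lithosphere: replacing crust with seawater at the top is compensated by replacing crust with mantle at the base: d (ρ_c − ρ_w) = a (ρ_m − ρ_c).
a = d (ρ_c − ρ_w)/(ρ_m − ρ_c) = 5213 m × 1709/468 = 19000 m.

19000 m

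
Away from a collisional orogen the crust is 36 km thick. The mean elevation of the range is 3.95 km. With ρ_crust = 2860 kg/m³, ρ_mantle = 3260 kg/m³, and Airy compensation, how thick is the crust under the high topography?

Root depth r = h ρ_c / (ρ_m − ρ_c) = 3.95 km × 2860 / 400 = 28.24 km.
Total thickness = T + h + r = 36 km + 3.95 km + 28.24 km = 68.2 km.

68.2 km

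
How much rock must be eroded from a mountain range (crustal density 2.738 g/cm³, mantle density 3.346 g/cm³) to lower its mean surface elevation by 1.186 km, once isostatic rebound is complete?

Net drop Δ = e − u = e − e ρ_c/ρ_m = e (ρ_m − ρ_c)/ρ_m.
e = Δ ρ_m/(ρ_m − ρ_c) = 1.186 km × 3.346/0.608 = 6.53 km.

6.53 km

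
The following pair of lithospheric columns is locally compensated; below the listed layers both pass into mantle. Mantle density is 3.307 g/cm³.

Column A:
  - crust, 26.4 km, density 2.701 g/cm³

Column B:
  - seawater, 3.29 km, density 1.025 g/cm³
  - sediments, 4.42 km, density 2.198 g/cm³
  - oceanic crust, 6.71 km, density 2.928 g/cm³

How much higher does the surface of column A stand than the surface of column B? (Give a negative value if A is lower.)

For any compensation level in the mantle, the mantle terms cancel and isostasy reduces to e = (Σt_A − Σt_B) − (Σ(ρt)_A − Σ(ρt)_B) / ρ_m.
Σt_A = 26.4 km; Σt_B = 14.42 km; Σ(ρt)_A = 71.3064; Σ(ρt)_B = 32.73429 (in km·g/cm³).
e = (26.4 − 14.42) − (71.3064 − 32.73429) / 3.307 = 0.316 km.

0.316 km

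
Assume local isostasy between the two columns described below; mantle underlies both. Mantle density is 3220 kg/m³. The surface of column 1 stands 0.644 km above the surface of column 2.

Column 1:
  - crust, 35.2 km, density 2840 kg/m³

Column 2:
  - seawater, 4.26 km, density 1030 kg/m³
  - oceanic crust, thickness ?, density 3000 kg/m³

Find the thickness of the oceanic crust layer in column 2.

Take the compensation level at the base of the deeper column (depth z_c below the surface of column 1) and equate Σ ρ_i t_i down to z_c; mantle fills any gap and the z_c terms cancel.
Column 1: 35.2×2840 + (z_c − 35.2)×3220
Column 2: 0.644×0 + 4.26×1030 + x×3000 + (z_c − 0.644 − 4.26 − x)×3220
The z_c×3220 term appears on both sides and cancels. Collect the known terms of each column as K = Σ(ρt)_known − 3220 × (depth of known layers): K_1 = 99968 − 3220×35.2 = −13376; K_2 = 4387.8 − 3220×(0.644 + 4.26) = −11403.08.
Balance: K_1 = K_2 − x×(3220 − 3000), so x = (K_2 − K_1)/(3220 − 3000) = 1972.92/220 = 8.97 km.

8.97 km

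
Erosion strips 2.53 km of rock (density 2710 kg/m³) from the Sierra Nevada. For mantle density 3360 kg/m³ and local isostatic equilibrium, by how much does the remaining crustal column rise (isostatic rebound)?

Unloading: uplift u = e ρ_c/ρ_m = 2.53 km × 2710/3360 = 2.04 km.

2.04 km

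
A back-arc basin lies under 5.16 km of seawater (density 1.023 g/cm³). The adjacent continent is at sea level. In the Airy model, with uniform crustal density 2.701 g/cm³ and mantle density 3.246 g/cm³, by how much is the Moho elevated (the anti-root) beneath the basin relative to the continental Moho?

15.9 km

In Airy isostatic equilibrium: replacing crust with seawater at the top is compensated by replacing crust with mantle at the base: d (ρ_c − ρ_w) = a (ρ_m − ρ_c).
a = d (ρ_c − ρ_w)/(ρ_m − ρ_c) = 5.16 km × 1.678/0.545 = 15.9 km.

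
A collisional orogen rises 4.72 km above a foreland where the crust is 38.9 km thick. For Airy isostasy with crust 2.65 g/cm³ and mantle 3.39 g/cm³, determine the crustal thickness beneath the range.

Root depth r = h ρ_c / (ρ_m − ρ_c) = 4.72 km × 2.65 / 0.74 = 16.9 km.
Total thickness = T + h + r = 38.9 km + 4.72 km + 16.9 km = 60.5 km.

60.5 km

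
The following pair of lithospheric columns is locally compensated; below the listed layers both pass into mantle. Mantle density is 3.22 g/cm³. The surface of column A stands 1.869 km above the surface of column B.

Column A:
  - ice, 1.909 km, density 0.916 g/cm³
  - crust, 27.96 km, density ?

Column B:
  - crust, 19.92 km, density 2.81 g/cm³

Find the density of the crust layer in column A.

Take the compensation level at the base of the deeper column (depth z_c below the surface of column A) and equate Σ ρ_i t_i down to z_c; mantle fills any gap and the z_c terms cancel.
Column A: 1.909×0.916 + 27.96×ρ + (z_c − 29.869)×3.22
Column B: 1.869×0 + 19.92×2.81 + (z_c − 1.869 − 19.92)×3.22
The z_c×3.22 term appears on both sides and cancels. Collect the known terms of each column as K = Σ(ρt)_known − 3.22 × (depth of known layers): K_A = 1.748644 − 3.22×29.869 = −94.429536; K_B = 55.9752 − 3.22×(1.869 + 19.92) = −14.18538.
Balance: K_A + 27.96×ρ = K_B, so ρ = (K_B − K_A)/27.96 = 80.2442/27.96 = 2.87 g/cm³.

2.87 g/cm³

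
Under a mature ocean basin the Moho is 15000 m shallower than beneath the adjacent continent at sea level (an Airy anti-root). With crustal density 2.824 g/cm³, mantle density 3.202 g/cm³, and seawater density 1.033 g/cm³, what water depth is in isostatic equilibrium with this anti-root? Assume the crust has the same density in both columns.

3170 m

Replacing a thickness d of crust by seawater at the top must be balanced by replacing crust with mantle at the base: d (ρ_c − ρ_w) = a (ρ_m − ρ_c).
d = a (ρ_m − ρ_c)/(ρ_c − ρ_w) = 15000 m × 0.378/1.791 = 3170 m.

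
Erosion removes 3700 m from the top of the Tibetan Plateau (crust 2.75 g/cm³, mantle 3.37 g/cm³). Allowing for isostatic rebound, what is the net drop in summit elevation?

681 m

Rebound u = e ρ_c/ρ_m = 3700 m × 2.75/3.37 = 3019 m.
Net surface drop = e − u = 3700 m − 3019 m = e (ρ_m − ρ_c)/ρ_m = 681 m.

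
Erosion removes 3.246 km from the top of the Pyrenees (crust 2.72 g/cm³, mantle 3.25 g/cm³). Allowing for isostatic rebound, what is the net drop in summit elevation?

Rebound u = e ρ_c/ρ_m = 3.246 km × 2.72/3.25 = 2.717 km.
Net surface drop = e − u = 3.246 km − 2.717 km = e (ρ_m − ρ_c)/ρ_m = 0.529 km.

0.529 km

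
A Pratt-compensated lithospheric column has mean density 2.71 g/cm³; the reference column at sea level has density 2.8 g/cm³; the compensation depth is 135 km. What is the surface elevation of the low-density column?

ρ_ref D = ρ (D + h) → h = D (ρ_ref − ρ)/ρ.
h = 135 km × (2.8 − 2.71)/2.71 = 4.48 km.

4.48 km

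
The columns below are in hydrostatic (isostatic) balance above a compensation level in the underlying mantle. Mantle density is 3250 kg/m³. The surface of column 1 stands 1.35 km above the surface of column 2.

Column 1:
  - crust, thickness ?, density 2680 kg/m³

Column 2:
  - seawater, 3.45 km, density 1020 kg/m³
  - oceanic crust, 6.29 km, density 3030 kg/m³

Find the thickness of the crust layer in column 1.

Take the compensation level at the base of the deeper column (depth z_c below the surface of column 1) and equate Σ ρ_i t_i down to z_c; mantle fills any gap and the z_c terms cancel.
Column 1: x×2680 + (z_c − 0 − x)×3250
Column 2: 1.35×0 + 3.45×1020 + 6.29×3030 + (z_c − 1.35 − 9.74)×3250
The z_c×3250 term appears on both sides and cancels. Collect the known terms of each column as K = Σ(ρt)_known − 3250 × (depth of known layers): K_1 = 0 − 3250×0 = 0; K_2 = 22577.7 − 3250×(1.35 + 9.74) = −13464.8.
Balance: K_1 − x×(3250 − 2680) = K_2, so x = (K_1 − K_2)/(3250 − 2680) = 13464.8/570 = 23.6 km.

23.6 km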